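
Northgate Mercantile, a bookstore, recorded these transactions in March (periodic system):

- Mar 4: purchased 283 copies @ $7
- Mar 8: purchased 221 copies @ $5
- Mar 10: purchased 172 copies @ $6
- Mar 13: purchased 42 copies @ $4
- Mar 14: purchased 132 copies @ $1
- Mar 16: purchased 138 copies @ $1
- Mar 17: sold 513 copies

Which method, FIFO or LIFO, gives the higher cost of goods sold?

FIFO COGS: 283 @ $7 + 221 @ $5 + 9 @ $6 = $3,140
LIFO COGS: 138 @ $1 + 132 @ $1 + 42 @ $4 + 172 @ $6 + 29 @ $5 = $1,615

FIFO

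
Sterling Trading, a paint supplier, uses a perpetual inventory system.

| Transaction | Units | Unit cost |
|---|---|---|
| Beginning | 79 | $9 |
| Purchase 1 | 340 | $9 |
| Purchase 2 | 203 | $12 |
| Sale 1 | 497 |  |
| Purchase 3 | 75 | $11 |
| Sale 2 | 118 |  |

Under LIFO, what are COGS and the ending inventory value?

COGS = $6,294; ending inventory = $738

Sale 1 (497) [LIFO — newest first]: 203 @ $12 + 294 @ $9 = $5,082
Sale 2 (118) [LIFO — newest first]: 75 @ $11 + 43 @ $9 = $1,212
Total COGS = $5,082 + $1,212 = $6,294
Ending inventory: 79 @ $9 + 3 @ $9 = $738
Check: goods available $7,032 = COGS $6,294 + ending $738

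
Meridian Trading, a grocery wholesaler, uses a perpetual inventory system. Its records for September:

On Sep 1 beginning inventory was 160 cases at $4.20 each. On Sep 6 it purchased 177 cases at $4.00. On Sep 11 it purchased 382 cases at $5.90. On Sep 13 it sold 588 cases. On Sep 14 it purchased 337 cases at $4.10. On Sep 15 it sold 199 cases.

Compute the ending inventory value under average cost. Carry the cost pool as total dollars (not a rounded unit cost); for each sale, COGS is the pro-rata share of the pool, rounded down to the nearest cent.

After Sep 1: 160 on hand, pool $672.00 (≈ $4.2000 each)
After Sep 6: 337 on hand, pool $1,380.00 (≈ $4.0950 each)
After Sep 11: 719 on hand, pool $3,633.80 (≈ $5.0540 each)
Sep 13, sell 588: 588/719 × $3,633.80 → $2,971.73
After Sep 14: 468 on hand, pool $2,043.77 (≈ $4.3670 each)
Sep 15, sell 199: 199/468 × $2,043.77 → $869.03
Total COGS = $2,971.73 + $869.03 = $3,840.76
Ending inventory (cost pool remaining) = $1,174.74

Ending inventory = $1,174.74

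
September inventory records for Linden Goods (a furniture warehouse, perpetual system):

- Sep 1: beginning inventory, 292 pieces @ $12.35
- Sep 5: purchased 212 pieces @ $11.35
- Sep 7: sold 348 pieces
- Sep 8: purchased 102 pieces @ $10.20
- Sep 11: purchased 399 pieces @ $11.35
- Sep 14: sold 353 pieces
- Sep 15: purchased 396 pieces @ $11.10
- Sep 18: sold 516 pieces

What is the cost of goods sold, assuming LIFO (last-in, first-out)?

Sep 7, 348 sold [LIFO — newest first]: 212 @ $11.35 + 136 @ $12.35 = $4,085.80
Sep 14, 353 sold [LIFO — newest first]: 353 @ $11.35 = $4,006.55
Sep 18, 516 sold [LIFO — newest first]: 396 @ $11.10 + 46 @ $11.35 + 74 @ $10.20 = $5,672.50
Total COGS = $4,085.80 + $4,006.55 + $5,672.50 = $13,764.85
Ending inventory: 156 @ $12.35 + 28 @ $10.20 = $2,212.20
Check: goods available $15,977.05 = COGS $13,764.85 + ending $2,212.20

COGS = $13,764.85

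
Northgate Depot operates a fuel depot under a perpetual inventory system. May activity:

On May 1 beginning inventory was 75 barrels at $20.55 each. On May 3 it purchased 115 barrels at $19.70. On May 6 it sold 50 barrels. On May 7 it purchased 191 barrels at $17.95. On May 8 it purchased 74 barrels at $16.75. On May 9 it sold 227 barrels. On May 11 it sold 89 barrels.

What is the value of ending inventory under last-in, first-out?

May 6, 50 sold [LIFO — newest first]: 50 @ $19.70 = $985.00
May 9, 227 sold [LIFO — newest first]: 74 @ $16.75 + 153 @ $17.95 = $3,985.85
May 11, 89 sold [LIFO — newest first]: 38 @ $17.95 + 51 @ $19.70 = $1,686.80
Total COGS = $985.00 + $3,985.85 + $1,686.80 = $6,657.65
Ending inventory: 75 @ $20.55 + 14 @ $19.70 = $1,817.05
Check: goods available $8,474.70 = COGS $6,657.65 + ending $1,817.05

Ending inventory = $1,817.05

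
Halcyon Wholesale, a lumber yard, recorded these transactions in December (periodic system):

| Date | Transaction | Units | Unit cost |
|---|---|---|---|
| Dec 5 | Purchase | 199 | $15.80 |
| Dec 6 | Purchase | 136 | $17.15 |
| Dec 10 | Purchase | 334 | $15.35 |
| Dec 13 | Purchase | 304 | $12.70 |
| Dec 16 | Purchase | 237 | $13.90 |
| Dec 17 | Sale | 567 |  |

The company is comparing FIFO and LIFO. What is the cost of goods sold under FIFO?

FIFO COGS: 199 @ $15.80 + 136 @ $17.15 + 232 @ $15.35 = $9,037.80
LIFO COGS: 237 @ $13.90 + 304 @ $12.70 + 26 @ $15.35 = $7,554.20

COGS = $9,037.80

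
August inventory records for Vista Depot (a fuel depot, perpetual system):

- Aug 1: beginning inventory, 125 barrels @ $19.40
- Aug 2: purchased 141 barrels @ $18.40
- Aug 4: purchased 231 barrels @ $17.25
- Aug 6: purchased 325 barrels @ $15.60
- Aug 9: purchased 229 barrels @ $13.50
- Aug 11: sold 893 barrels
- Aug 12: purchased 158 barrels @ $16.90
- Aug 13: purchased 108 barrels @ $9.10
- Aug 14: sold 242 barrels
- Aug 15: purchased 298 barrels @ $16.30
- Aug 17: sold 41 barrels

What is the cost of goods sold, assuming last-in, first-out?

Aug 11, 893 sold [LIFO — newest first]: 229 @ $13.50 + 325 @ $15.60 + 231 @ $17.25 + 108 @ $18.40 = $14,133.45
Aug 14, 242 sold [LIFO — newest first]: 108 @ $9.10 + 134 @ $16.90 = $3,247.40
Aug 17, 41 sold [LIFO — newest first]: 41 @ $16.30 = $668.30
Total COGS = $14,133.45 + $3,247.40 + $668.30 = $18,049.15
Ending inventory: 125 @ $19.40 + 33 @ $18.40 + 24 @ $16.90 + 257 @ $16.30 = $7,626.90
Check: goods available $25,676.05 = COGS $18,049.15 + ending $7,626.90

COGS = $18,049.15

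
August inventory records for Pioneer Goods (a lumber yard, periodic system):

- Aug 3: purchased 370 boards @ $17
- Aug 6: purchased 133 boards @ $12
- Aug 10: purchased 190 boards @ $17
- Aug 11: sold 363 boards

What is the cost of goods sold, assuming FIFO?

Aug 11, 363 sold [FIFO — oldest first]: 363 @ $17 = $6,171
Ending inventory: 7 @ $17 + 133 @ $12 + 190 @ $17 = $4,945
Check: goods available $11,116 = COGS $6,171 + ending $4,945

COGS = $6,171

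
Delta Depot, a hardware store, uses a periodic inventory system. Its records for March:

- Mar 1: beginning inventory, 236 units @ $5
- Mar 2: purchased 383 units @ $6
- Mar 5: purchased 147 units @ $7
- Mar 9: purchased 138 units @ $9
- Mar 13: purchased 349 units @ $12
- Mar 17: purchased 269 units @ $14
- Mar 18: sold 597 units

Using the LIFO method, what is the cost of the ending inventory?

Mar 18, 597 sold [LIFO — newest first]: 269 @ $14 + 328 @ $12 = $7,702
Ending inventory: 236 @ $5 + 383 @ $6 + 147 @ $7 + 138 @ $9 + 21 @ $12 = $6,001
Check: goods available $13,703 = COGS $7,702 + ending $6,001

Ending inventory = $6,001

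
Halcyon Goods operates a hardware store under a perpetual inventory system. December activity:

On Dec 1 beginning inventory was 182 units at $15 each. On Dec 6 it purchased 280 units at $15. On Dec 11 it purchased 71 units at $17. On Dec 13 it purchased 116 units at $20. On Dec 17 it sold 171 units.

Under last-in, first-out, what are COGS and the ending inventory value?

Dec 17, 171 sold [LIFO — newest first]: 116 @ $20 + 55 @ $17 = $3,255
Ending inventory: 182 @ $15 + 280 @ $15 + 16 @ $17 = $7,202
Check: goods available $10,457 = COGS $3,255 + ending $7,202

COGS = $3,255; ending inventory = $7,202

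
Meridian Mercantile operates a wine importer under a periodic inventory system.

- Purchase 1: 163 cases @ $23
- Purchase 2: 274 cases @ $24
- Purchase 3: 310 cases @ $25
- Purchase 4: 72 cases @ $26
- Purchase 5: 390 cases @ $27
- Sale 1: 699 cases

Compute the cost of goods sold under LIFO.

COGS = $18,327

Sale 1 (699) [LIFO — newest first]: 390 @ $27 + 72 @ $26 + 237 @ $25 = $18,327
Ending inventory: 163 @ $23 + 274 @ $24 + 73 @ $25 = $12,150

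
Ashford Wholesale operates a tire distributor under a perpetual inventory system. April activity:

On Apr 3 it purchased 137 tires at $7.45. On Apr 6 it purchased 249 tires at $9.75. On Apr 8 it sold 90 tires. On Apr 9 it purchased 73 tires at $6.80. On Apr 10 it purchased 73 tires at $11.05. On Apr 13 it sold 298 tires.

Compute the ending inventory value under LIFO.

Ending inventory = $1,088.90

Apr 8, 90 sold [LIFO — newest first]: 90 @ $9.75 = $877.50
Apr 13, 298 sold [LIFO — newest first]: 73 @ $11.05 + 73 @ $6.80 + 152 @ $9.75 = $2,785.05
Total COGS = $877.50 + $2,785.05 = $3,662.55
Ending inventory: 137 @ $7.45 + 7 @ $9.75 = $1,088.90
Check: goods available $4,751.45 = COGS $3,662.55 + ending $1,088.90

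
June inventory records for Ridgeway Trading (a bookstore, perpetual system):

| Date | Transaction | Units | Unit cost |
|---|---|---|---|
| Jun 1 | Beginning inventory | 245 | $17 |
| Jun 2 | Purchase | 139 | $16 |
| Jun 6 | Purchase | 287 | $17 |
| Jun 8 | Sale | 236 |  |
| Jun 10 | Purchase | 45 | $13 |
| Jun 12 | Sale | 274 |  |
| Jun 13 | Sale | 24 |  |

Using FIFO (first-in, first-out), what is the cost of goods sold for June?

Jun 8, 236 sold [FIFO — oldest first]: 236 @ $17 = $4,012
Jun 12, 274 sold [FIFO — oldest first]: 9 @ $17 + 139 @ $16 + 126 @ $17 = $4,519
Jun 13, 24 sold [FIFO — oldest first]: 24 @ $17 = $408
Total COGS = $4,012 + $4,519 + $408 = $8,939
Ending inventory: 137 @ $17 + 45 @ $13 = $2,914
Check: goods available $11,853 = COGS $8,939 + ending $2,914

COGS = $8,939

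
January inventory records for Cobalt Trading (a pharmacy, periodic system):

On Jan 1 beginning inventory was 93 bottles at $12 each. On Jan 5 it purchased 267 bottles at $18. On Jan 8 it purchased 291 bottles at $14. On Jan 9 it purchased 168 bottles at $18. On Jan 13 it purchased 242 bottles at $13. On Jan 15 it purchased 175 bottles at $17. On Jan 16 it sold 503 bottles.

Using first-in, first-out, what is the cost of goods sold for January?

COGS = $7,924

Jan 16, 503 sold [FIFO — oldest first]: 93 @ $12 + 267 @ $18 + 143 @ $14 = $7,924
Ending inventory: 148 @ $14 + 168 @ $18 + 242 @ $13 + 175 @ $17 = $11,217
Check: goods available $19,141 = COGS $7,924 + ending $11,217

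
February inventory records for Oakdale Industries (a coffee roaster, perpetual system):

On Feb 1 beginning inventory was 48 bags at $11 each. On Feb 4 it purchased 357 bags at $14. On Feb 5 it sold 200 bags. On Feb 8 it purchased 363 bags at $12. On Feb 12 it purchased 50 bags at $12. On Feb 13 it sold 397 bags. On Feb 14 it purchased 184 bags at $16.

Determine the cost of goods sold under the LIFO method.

Feb 5, 200 sold [LIFO — newest first]: 200 @ $14 = $2,800
Feb 13, 397 sold [LIFO — newest first]: 50 @ $12 + 347 @ $12 = $4,764
Total COGS = $2,800 + $4,764 = $7,564
Ending inventory: 48 @ $11 + 157 @ $14 + 16 @ $12 + 184 @ $16 = $5,862
Check: goods available $13,426 = COGS $7,564 + ending $5,862

COGS = $7,564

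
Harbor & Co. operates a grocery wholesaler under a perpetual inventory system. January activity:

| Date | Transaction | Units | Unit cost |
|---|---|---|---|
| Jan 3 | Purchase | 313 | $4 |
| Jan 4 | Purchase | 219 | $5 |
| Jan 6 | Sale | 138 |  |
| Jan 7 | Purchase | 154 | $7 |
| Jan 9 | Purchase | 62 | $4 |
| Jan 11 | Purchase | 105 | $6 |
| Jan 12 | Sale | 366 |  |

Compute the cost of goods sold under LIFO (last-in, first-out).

COGS = $2,871

Jan 6, 138 sold [LIFO — newest first]: 138 @ $5 = $690
Jan 12, 366 sold [LIFO — newest first]: 105 @ $6 + 62 @ $4 + 154 @ $7 + 45 @ $5 = $2,181
Total COGS = $690 + $2,181 = $2,871
Ending inventory: 313 @ $4 + 36 @ $5 = $1,432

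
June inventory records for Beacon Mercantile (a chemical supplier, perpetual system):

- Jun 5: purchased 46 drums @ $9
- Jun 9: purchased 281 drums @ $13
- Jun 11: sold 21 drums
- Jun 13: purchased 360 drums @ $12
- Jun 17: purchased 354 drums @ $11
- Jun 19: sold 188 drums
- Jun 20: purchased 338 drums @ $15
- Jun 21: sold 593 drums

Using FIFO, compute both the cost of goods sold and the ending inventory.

Jun 11, 21 sold [FIFO — oldest first]: 21 @ $9 = $189
Jun 19, 188 sold [FIFO — oldest first]: 25 @ $9 + 163 @ $13 = $2,344
Jun 21, 593 sold [FIFO — oldest first]: 118 @ $13 + 360 @ $12 + 115 @ $11 = $7,119
Total COGS = $189 + $2,344 + $7,119 = $9,652
Ending inventory: 239 @ $11 + 338 @ $15 = $7,699
Check: goods available $17,351 = COGS $9,652 + ending $7,699

COGS = $9,652; ending inventory = $7,699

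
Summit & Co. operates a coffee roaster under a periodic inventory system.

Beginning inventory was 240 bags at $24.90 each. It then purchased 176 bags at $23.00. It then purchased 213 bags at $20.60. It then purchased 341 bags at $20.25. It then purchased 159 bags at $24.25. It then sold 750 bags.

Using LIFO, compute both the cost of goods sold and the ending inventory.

COGS = $15,999.80; ending inventory = $9,173.00

Sale 1 (750) [LIFO — newest first]: 159 @ $24.25 + 341 @ $20.25 + 213 @ $20.60 + 37 @ $23.00 = $15,999.80
Ending inventory: 240 @ $24.90 + 139 @ $23.00 = $9,173.00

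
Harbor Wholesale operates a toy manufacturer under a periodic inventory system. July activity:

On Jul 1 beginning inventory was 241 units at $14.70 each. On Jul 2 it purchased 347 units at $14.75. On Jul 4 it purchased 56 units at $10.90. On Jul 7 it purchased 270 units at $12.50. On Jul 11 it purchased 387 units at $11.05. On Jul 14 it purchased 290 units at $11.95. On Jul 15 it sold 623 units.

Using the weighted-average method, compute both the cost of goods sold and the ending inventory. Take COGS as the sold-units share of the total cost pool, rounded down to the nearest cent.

COGS = $7,983.56; ending inventory = $12,404.64

Jul 15, sell 623: 623/1591 × $20,388.20 → $7,983.56
Ending inventory (cost pool remaining) = $12,404.64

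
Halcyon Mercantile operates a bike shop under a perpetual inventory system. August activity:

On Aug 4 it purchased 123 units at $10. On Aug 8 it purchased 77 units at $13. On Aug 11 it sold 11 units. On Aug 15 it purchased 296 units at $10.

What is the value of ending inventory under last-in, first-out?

Aug 11, 11 sold [LIFO — newest first]: 11 @ $13 = $143
Ending inventory: 123 @ $10 + 66 @ $13 + 296 @ $10 = $5,048

Ending inventory = $5,048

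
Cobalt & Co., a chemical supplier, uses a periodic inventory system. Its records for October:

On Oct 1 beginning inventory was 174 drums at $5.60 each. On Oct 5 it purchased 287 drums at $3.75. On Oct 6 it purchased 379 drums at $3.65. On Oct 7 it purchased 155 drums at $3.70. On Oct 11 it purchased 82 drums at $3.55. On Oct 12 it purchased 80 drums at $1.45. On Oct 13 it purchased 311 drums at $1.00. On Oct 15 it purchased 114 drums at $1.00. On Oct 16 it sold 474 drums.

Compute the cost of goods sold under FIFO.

COGS = $2,098.10

Oct 16, 474 sold [FIFO — oldest first]: 174 @ $5.60 + 287 @ $3.75 + 13 @ $3.65 = $2,098.10
Ending inventory: 366 @ $3.65 + 155 @ $3.70 + 82 @ $3.55 + 80 @ $1.45 + 311 @ $1.00 + 114 @ $1.00 = $2,741.50
Check: goods available $4,839.60 = COGS $2,098.10 + ending $2,741.50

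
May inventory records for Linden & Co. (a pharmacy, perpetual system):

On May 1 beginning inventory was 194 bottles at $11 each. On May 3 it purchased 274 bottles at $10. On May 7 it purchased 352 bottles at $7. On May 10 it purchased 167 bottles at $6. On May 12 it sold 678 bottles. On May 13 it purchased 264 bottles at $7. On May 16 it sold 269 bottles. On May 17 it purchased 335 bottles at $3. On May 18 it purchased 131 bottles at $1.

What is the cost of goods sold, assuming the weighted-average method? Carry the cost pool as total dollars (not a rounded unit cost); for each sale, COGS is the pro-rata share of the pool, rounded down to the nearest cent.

COGS = $7,822.31

After May 1: 194 on hand, pool $2,134.00 (≈ $11.0000 each)
After May 3: 468 on hand, pool $4,874.00 (≈ $10.4145 each)
After May 7: 820 on hand, pool $7,338.00 (≈ $8.9488 each)
After May 10: 987 on hand, pool $8,340.00 (≈ $8.4498 each)
May 12, sell 678: 678/987 × $8,340.00 → $5,728.99
After May 13: 573 on hand, pool $4,459.01 (≈ $7.7819 each)
May 16, sell 269: 269/573 × $4,459.01 → $2,093.32
After May 17: 639 on hand, pool $3,370.69 (≈ $5.2749 each)
After May 18: 770 on hand, pool $3,501.69 (≈ $4.5476 each)
Total COGS = $5,728.99 + $2,093.32 = $7,822.31
Ending inventory (cost pool remaining) = $3,501.69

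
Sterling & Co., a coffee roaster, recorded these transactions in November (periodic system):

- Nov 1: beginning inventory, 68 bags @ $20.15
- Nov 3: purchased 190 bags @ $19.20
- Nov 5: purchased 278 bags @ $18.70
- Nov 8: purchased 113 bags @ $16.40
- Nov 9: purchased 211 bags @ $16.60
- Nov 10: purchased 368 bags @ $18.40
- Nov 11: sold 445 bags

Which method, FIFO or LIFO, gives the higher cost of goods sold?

FIFO

FIFO COGS: 68 @ $20.15 + 190 @ $19.20 + 187 @ $18.70 = $8,515.10
LIFO COGS: 368 @ $18.40 + 77 @ $16.60 = $8,049.40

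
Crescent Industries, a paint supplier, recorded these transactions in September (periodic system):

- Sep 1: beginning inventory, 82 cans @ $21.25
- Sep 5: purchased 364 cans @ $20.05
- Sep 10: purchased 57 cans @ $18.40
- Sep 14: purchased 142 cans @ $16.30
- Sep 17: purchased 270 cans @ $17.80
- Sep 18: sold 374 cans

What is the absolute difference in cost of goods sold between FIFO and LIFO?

$1,095.90

FIFO COGS: 82 @ $21.25 + 292 @ $20.05 = $7,597.10
LIFO COGS: 270 @ $17.80 + 104 @ $16.30 = $6,501.20
Difference = |$7,597.10 − $6,501.20| = $1,095.90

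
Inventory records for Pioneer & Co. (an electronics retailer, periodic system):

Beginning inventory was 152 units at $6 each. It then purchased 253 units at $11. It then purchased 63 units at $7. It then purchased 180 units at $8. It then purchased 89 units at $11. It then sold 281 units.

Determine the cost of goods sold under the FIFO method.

COGS = $2,331

Sale 1 (281) [FIFO — oldest first]: 152 @ $6 + 129 @ $11 = $2,331
Ending inventory: 124 @ $11 + 63 @ $7 + 180 @ $8 + 89 @ $11 = $4,224
Check: goods available $6,555 = COGS $2,331 + ending $4,224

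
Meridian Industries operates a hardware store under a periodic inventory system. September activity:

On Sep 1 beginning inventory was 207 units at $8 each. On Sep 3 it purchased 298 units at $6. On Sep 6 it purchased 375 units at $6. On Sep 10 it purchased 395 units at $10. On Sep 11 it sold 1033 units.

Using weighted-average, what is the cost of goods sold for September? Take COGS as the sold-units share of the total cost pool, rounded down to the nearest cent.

COGS = $7,813.53

Sep 11, sell 1033: 1033/1275 × $9,644.00 → $7,813.53
Ending inventory (cost pool remaining) = $1,830.47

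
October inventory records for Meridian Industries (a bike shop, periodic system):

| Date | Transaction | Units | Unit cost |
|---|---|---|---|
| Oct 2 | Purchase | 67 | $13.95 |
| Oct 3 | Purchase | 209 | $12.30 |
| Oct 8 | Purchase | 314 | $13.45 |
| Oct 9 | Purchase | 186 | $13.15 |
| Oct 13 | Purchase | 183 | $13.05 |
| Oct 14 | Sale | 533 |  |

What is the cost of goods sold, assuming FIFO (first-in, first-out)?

COGS = $6,962.00

Oct 14, 533 sold [FIFO — oldest first]: 67 @ $13.95 + 209 @ $12.30 + 257 @ $13.45 = $6,962.00
Ending inventory: 57 @ $13.45 + 186 @ $13.15 + 183 @ $13.05 = $5,600.70
Check: goods available $12,562.70 = COGS $6,962.00 + ending $5,600.70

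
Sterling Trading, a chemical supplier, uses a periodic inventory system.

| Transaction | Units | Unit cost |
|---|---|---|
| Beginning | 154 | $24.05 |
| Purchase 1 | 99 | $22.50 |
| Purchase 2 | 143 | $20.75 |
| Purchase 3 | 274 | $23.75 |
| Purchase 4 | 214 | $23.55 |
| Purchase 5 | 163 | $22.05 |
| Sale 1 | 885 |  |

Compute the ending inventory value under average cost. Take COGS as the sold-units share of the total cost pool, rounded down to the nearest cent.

Ending inventory = $3,719.63

Sale 1, sell 885: 885/1047 × $24,039.80 → $20,320.17
Ending inventory (cost pool remaining) = $3,719.63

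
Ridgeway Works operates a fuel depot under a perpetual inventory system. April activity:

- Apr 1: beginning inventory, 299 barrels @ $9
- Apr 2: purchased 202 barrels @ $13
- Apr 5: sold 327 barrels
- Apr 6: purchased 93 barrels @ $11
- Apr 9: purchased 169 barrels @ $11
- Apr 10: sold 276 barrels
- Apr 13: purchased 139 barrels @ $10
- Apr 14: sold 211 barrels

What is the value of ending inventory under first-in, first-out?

Ending inventory = $880

Apr 5, 327 sold [FIFO — oldest first]: 299 @ $9 + 28 @ $13 = $3,055
Apr 10, 276 sold [FIFO — oldest first]: 174 @ $13 + 93 @ $11 + 9 @ $11 = $3,384
Apr 14, 211 sold [FIFO — oldest first]: 160 @ $11 + 51 @ $10 = $2,270
Total COGS = $3,055 + $3,384 + $2,270 = $8,709
Ending inventory: 88 @ $10 = $880
Check: goods available $9,589 = COGS $8,709 + ending $880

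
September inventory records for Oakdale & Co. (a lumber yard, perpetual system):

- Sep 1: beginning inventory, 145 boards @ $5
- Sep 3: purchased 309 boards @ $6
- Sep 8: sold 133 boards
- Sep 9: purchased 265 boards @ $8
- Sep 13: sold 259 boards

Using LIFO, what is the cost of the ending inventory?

Ending inventory = $1,829

Sep 8, 133 sold [LIFO — newest first]: 133 @ $6 = $798
Sep 13, 259 sold [LIFO — newest first]: 259 @ $8 = $2,072
Total COGS = $798 + $2,072 = $2,870
Ending inventory: 145 @ $5 + 176 @ $6 + 6 @ $8 = $1,829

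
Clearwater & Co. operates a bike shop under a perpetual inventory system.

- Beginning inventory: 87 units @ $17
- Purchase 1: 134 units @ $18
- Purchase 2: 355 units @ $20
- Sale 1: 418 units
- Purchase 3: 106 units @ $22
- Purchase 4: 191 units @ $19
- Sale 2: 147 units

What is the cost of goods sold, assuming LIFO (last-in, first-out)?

COGS = $11,027

Sale 1 (418) [LIFO — newest first]: 355 @ $20 + 63 @ $18 = $8,234
Sale 2 (147) [LIFO — newest first]: 147 @ $19 = $2,793
Total COGS = $8,234 + $2,793 = $11,027
Ending inventory: 87 @ $17 + 71 @ $18 + 106 @ $22 + 44 @ $19 = $5,925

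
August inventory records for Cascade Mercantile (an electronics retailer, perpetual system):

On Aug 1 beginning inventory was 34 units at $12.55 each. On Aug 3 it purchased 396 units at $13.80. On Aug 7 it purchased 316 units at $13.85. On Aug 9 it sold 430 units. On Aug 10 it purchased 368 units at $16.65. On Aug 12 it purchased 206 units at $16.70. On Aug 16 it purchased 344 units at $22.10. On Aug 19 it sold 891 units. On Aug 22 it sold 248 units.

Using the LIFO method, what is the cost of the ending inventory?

Aug 9, 430 sold [LIFO — newest first]: 316 @ $13.85 + 114 @ $13.80 = $5,949.80
Aug 19, 891 sold [LIFO — newest first]: 344 @ $22.10 + 206 @ $16.70 + 341 @ $16.65 = $16,720.25
Aug 22, 248 sold [LIFO — newest first]: 27 @ $16.65 + 221 @ $13.80 = $3,499.35
Total COGS = $5,949.80 + $16,720.25 + $3,499.35 = $26,169.40
Ending inventory: 34 @ $12.55 + 61 @ $13.80 = $1,268.50

Ending inventory = $1,268.50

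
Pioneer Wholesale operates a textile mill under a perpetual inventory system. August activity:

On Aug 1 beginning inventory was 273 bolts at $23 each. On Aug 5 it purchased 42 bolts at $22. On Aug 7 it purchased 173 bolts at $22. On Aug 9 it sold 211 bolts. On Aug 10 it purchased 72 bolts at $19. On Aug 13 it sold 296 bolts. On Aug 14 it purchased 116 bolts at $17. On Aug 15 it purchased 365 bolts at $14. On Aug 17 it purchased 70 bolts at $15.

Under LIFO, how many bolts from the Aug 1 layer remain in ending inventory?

Aug 9, 211 sold [LIFO — newest first]: 173 @ $22 + 38 @ $22 = $4,642
Aug 13, 296 sold [LIFO — newest first]: 72 @ $19 + 4 @ $22 + 220 @ $23 = $6,516
Total COGS = $4,642 + $6,516 = $11,158
Ending inventory: 53 @ $23 + 116 @ $17 + 365 @ $14 + 70 @ $15 = $9,351
Check: goods available $20,509 = COGS $11,158 + ending $9,351

53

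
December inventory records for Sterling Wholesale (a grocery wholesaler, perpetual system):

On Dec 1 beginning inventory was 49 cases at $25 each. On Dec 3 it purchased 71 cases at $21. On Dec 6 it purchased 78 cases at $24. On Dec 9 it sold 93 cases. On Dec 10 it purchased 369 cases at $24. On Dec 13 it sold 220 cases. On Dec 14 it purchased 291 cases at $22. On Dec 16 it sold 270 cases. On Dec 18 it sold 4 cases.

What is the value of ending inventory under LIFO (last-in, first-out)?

Dec 9, 93 sold [LIFO — newest first]: 78 @ $24 + 15 @ $21 = $2,187
Dec 13, 220 sold [LIFO — newest first]: 220 @ $24 = $5,280
Dec 16, 270 sold [LIFO — newest first]: 270 @ $22 = $5,940
Dec 18, 4 sold [LIFO — newest first]: 4 @ $22 = $88
Total COGS = $2,187 + $5,280 + $5,940 + $88 = $13,495
Ending inventory: 49 @ $25 + 56 @ $21 + 149 @ $24 + 17 @ $22 = $6,351
Check: goods available $19,846 = COGS $13,495 + ending $6,351

Ending inventory = $6,351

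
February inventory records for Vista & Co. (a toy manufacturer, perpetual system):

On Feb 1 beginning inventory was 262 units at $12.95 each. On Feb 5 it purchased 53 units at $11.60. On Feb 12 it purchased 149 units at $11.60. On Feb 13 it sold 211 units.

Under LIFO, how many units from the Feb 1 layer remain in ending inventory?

253

Feb 13, 211 sold [LIFO — newest first]: 149 @ $11.60 + 53 @ $11.60 + 9 @ $12.95 = $2,459.75
Ending inventory: 253 @ $12.95 = $3,276.35
Check: goods available $5,736.10 = COGS $2,459.75 + ending $3,276.35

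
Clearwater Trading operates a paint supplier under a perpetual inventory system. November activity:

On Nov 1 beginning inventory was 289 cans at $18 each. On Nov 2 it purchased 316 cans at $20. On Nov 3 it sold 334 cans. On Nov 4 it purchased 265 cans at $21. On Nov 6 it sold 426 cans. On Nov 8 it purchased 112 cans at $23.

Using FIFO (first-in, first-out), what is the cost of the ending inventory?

Nov 3, 334 sold [FIFO — oldest first]: 289 @ $18 + 45 @ $20 = $6,102
Nov 6, 426 sold [FIFO — oldest first]: 271 @ $20 + 155 @ $21 = $8,675
Total COGS = $6,102 + $8,675 = $14,777
Ending inventory: 110 @ $21 + 112 @ $23 = $4,886
Check: goods available $19,663 = COGS $14,777 + ending $4,886

Ending inventory = $4,886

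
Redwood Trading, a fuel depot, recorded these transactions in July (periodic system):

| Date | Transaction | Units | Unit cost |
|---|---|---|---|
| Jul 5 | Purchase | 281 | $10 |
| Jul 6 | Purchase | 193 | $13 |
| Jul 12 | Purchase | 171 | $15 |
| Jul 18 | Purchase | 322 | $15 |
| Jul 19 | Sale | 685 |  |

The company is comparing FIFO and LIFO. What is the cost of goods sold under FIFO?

FIFO COGS: 281 @ $10 + 193 @ $13 + 171 @ $15 + 40 @ $15 = $8,484
LIFO COGS: 322 @ $15 + 171 @ $15 + 192 @ $13 = $9,891

COGS = $8,484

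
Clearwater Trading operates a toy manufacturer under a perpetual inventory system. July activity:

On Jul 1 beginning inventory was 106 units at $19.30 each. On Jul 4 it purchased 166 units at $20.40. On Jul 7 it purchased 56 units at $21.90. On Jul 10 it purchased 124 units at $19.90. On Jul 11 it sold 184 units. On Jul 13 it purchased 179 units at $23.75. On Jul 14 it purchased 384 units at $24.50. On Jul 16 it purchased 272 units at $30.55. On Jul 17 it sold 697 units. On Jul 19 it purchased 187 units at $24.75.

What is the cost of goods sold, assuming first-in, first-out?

Jul 11, 184 sold [FIFO — oldest first]: 106 @ $19.30 + 78 @ $20.40 = $3,637.00
Jul 17, 697 sold [FIFO — oldest first]: 88 @ $20.40 + 56 @ $21.90 + 124 @ $19.90 + 179 @ $23.75 + 250 @ $24.50 = $15,865.45
Total COGS = $3,637.00 + $15,865.45 = $19,502.45
Ending inventory: 134 @ $24.50 + 272 @ $30.55 + 187 @ $24.75 = $16,220.85

COGS = $19,502.45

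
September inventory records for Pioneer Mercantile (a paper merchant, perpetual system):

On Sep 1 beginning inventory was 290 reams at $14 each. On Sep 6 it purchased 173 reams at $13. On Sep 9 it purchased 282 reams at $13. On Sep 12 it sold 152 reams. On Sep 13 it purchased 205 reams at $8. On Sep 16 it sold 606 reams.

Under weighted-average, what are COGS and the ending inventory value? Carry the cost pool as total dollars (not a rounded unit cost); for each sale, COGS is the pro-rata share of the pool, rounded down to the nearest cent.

COGS = $9,310.07; ending inventory = $2,304.93

After Sep 1: 290 on hand, pool $4,060.00 (≈ $14.0000 each)
After Sep 6: 463 on hand, pool $6,309.00 (≈ $13.6263 each)
After Sep 9: 745 on hand, pool $9,975.00 (≈ $13.3893 each)
Sep 12, sell 152: 152/745 × $9,975.00 → $2,035.16
After Sep 13: 798 on hand, pool $9,579.84 (≈ $12.0048 each)
Sep 16, sell 606: 606/798 × $9,579.84 → $7,274.91
Total COGS = $2,035.16 + $7,274.91 = $9,310.07
Ending inventory (cost pool remaining) = $2,304.93
Check: goods available $11,615.00 = COGS $9,310.07 + ending $2,304.93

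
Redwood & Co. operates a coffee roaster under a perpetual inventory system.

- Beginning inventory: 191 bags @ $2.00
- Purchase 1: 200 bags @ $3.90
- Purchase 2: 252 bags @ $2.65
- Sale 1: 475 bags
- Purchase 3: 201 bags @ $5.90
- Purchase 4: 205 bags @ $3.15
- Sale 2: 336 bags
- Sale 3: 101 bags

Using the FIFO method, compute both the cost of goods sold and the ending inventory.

COGS = $3,229.90; ending inventory = $431.55

Sale 1 (475) [FIFO — oldest first]: 191 @ $2.00 + 200 @ $3.90 + 84 @ $2.65 = $1,384.60
Sale 2 (336) [FIFO — oldest first]: 168 @ $2.65 + 168 @ $5.90 = $1,436.40
Sale 3 (101) [FIFO — oldest first]: 33 @ $5.90 + 68 @ $3.15 = $408.90
Total COGS = $1,384.60 + $1,436.40 + $408.90 = $3,229.90
Ending inventory: 137 @ $3.15 = $431.55
Check: goods available $3,661.45 = COGS $3,229.90 + ending $431.55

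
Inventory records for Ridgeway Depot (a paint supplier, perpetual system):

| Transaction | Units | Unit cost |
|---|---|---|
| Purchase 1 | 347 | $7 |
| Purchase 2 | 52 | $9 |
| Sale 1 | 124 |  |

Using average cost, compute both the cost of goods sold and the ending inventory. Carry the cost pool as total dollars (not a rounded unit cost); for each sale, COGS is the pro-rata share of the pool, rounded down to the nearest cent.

After Purchase 1: 347 on hand, pool $2,429.00 (≈ $7.0000 each)
After Purchase 2: 399 on hand, pool $2,897.00 (≈ $7.2607 each)
Sale 1, sell 124: 124/399 × $2,897.00 → $900.32
Ending inventory (cost pool remaining) = $1,996.68
Check: goods available $2,897.00 = COGS $900.32 + ending $1,996.68

COGS = $900.32; ending inventory = $1,996.68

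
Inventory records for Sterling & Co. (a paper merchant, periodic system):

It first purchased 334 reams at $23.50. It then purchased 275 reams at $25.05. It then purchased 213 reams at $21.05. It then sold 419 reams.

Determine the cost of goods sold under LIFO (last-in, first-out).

COGS = $9,643.95

Sale 1 (419) [LIFO — newest first]: 213 @ $21.05 + 206 @ $25.05 = $9,643.95
Ending inventory: 334 @ $23.50 + 69 @ $25.05 = $9,577.45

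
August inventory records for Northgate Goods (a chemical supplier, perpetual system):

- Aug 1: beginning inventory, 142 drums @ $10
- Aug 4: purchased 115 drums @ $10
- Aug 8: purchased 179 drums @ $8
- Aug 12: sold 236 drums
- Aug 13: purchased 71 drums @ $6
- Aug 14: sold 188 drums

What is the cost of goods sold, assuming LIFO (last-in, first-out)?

COGS = $3,598

Aug 12, 236 sold [LIFO — newest first]: 179 @ $8 + 57 @ $10 = $2,002
Aug 14, 188 sold [LIFO — newest first]: 71 @ $6 + 58 @ $10 + 59 @ $10 = $1,596
Total COGS = $2,002 + $1,596 = $3,598
Ending inventory: 83 @ $10 = $830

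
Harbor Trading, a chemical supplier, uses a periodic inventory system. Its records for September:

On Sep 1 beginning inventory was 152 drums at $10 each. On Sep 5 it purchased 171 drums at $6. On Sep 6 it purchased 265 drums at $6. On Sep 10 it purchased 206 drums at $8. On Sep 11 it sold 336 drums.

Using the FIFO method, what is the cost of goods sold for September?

Sep 11, 336 sold [FIFO — oldest first]: 152 @ $10 + 171 @ $6 + 13 @ $6 = $2,624
Ending inventory: 252 @ $6 + 206 @ $8 = $3,160
Check: goods available $5,784 = COGS $2,624 + ending $3,160

COGS = $2,624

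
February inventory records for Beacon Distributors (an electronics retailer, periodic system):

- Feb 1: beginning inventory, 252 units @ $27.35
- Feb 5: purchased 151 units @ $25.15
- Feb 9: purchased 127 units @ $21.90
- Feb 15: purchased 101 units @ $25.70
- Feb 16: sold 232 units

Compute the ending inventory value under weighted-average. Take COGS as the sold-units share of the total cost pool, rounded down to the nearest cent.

Feb 16, sell 232: 232/631 × $16,066.85 → $5,907.30
Ending inventory (cost pool remaining) = $10,159.55

Ending inventory = $10,159.55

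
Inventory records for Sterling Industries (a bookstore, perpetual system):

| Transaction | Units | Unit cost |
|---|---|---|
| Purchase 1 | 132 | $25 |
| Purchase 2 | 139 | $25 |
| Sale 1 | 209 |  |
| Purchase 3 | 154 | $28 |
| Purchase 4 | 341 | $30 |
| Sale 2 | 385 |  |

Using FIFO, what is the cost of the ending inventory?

Ending inventory = $5,160

Sale 1 (209) [FIFO — oldest first]: 132 @ $25 + 77 @ $25 = $5,225
Sale 2 (385) [FIFO — oldest first]: 62 @ $25 + 154 @ $28 + 169 @ $30 = $10,932
Total COGS = $5,225 + $10,932 = $16,157
Ending inventory: 172 @ $30 = $5,160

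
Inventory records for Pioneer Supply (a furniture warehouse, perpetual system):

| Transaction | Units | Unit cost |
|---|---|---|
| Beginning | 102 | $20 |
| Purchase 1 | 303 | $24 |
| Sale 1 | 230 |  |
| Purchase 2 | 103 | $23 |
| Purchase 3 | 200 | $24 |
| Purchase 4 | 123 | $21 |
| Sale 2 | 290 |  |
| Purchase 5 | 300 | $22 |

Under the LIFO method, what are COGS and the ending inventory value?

Sale 1 (230) [LIFO — newest first]: 230 @ $24 = $5,520
Sale 2 (290) [LIFO — newest first]: 123 @ $21 + 167 @ $24 = $6,591
Total COGS = $5,520 + $6,591 = $12,111
Ending inventory: 102 @ $20 + 73 @ $24 + 103 @ $23 + 33 @ $24 + 300 @ $22 = $13,553

COGS = $12,111; ending inventory = $13,553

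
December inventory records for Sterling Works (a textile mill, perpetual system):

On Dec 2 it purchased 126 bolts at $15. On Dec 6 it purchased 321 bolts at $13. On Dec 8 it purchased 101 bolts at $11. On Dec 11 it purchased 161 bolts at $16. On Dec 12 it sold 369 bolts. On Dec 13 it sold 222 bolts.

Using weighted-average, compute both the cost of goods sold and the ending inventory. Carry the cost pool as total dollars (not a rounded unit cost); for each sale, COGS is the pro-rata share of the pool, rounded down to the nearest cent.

After Dec 2: 126 on hand, pool $1,890.00 (≈ $15.0000 each)
After Dec 6: 447 on hand, pool $6,063.00 (≈ $13.5638 each)
After Dec 8: 548 on hand, pool $7,174.00 (≈ $13.0912 each)
After Dec 11: 709 on hand, pool $9,750.00 (≈ $13.7518 each)
Dec 12, sell 369: 369/709 × $9,750.00 → $5,074.40
Dec 13, sell 222: 222/340 × $4,675.60 → $3,052.89
Total COGS = $5,074.40 + $3,052.89 = $8,127.29
Ending inventory (cost pool remaining) = $1,622.71

COGS = $8,127.29; ending inventory = $1,622.71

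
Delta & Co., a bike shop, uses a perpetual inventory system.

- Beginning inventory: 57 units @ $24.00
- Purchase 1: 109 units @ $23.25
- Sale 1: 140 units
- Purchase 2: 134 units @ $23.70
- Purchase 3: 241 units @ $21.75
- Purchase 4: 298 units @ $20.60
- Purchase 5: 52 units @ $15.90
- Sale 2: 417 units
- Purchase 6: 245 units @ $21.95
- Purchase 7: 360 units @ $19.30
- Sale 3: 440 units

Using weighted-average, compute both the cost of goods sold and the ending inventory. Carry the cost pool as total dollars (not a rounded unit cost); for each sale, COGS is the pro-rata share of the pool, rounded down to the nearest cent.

After Beginning: 57 on hand, pool $1,368.00 (≈ $24.0000 each)
After Purchase 1: 166 on hand, pool $3,902.25 (≈ $23.5075 each)
Sale 1, sell 140: 140/166 × $3,902.25 → $3,291.05
After Purchase 2: 160 on hand, pool $3,787.00 (≈ $23.6687 each)
After Purchase 3: 401 on hand, pool $9,028.75 (≈ $22.5156 each)
After Purchase 4: 699 on hand, pool $15,167.55 (≈ $21.6989 each)
After Purchase 5: 751 on hand, pool $15,994.35 (≈ $21.2974 each)
Sale 2, sell 417: 417/751 × $15,994.35 → $8,881.01
After Purchase 6: 579 on hand, pool $12,491.09 (≈ $21.5736 each)
After Purchase 7: 939 on hand, pool $19,439.09 (≈ $20.7019 each)
Sale 3, sell 440: 440/939 × $19,439.09 → $9,108.83
Total COGS = $3,291.05 + $8,881.01 + $9,108.83 = $21,280.89
Ending inventory (cost pool remaining) = $10,330.26

COGS = $21,280.89; ending inventory = $10,330.26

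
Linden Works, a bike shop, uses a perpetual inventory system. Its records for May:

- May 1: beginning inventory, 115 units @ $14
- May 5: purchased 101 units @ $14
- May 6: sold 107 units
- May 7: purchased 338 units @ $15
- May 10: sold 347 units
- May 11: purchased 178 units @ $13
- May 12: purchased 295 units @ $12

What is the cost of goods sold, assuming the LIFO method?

May 6, 107 sold [LIFO — newest first]: 101 @ $14 + 6 @ $14 = $1,498
May 10, 347 sold [LIFO — newest first]: 338 @ $15 + 9 @ $14 = $5,196
Total COGS = $1,498 + $5,196 = $6,694
Ending inventory: 100 @ $14 + 178 @ $13 + 295 @ $12 = $7,254

COGS = $6,694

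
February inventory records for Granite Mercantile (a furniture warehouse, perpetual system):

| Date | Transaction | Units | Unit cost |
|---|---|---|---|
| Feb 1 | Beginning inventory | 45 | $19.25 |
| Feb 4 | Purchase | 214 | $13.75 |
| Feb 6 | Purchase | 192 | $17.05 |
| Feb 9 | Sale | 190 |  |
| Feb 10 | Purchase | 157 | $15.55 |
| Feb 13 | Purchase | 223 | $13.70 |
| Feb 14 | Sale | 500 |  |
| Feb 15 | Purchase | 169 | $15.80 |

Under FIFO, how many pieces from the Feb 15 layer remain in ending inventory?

Feb 9, 190 sold [FIFO — oldest first]: 45 @ $19.25 + 145 @ $13.75 = $2,860.00
Feb 14, 500 sold [FIFO — oldest first]: 69 @ $13.75 + 192 @ $17.05 + 157 @ $15.55 + 82 @ $13.70 = $7,787.10
Total COGS = $2,860.00 + $7,787.10 = $10,647.10
Ending inventory: 141 @ $13.70 + 169 @ $15.80 = $4,601.90
Check: goods available $15,249.00 = COGS $10,647.10 + ending $4,601.90

169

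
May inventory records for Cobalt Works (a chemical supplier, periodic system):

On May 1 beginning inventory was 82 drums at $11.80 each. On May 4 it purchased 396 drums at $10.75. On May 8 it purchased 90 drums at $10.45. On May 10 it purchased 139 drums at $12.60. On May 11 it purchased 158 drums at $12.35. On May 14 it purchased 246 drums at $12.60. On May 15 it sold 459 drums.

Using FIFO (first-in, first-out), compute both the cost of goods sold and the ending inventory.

COGS = $5,020.35; ending inventory = $7,947.05

May 15, 459 sold [FIFO — oldest first]: 82 @ $11.80 + 377 @ $10.75 = $5,020.35
Ending inventory: 19 @ $10.75 + 90 @ $10.45 + 139 @ $12.60 + 158 @ $12.35 + 246 @ $12.60 = $7,947.05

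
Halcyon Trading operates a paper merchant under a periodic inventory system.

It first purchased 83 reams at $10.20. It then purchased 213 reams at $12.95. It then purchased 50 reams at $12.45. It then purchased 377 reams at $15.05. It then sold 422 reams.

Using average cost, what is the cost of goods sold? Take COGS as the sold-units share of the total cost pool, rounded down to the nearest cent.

Sale 1, sell 422: 422/723 × $9,901.30 → $5,779.18
Ending inventory (cost pool remaining) = $4,122.12

COGS = $5,779.18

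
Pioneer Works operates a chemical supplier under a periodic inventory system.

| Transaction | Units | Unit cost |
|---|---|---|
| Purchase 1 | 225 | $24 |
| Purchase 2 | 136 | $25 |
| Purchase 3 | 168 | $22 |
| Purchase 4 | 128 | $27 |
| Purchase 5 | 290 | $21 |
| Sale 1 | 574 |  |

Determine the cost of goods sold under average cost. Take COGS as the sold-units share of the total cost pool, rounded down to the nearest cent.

Sale 1, sell 574: 574/947 × $22,042.00 → $13,360.19
Ending inventory (cost pool remaining) = $8,681.81

COGS = $13,360.19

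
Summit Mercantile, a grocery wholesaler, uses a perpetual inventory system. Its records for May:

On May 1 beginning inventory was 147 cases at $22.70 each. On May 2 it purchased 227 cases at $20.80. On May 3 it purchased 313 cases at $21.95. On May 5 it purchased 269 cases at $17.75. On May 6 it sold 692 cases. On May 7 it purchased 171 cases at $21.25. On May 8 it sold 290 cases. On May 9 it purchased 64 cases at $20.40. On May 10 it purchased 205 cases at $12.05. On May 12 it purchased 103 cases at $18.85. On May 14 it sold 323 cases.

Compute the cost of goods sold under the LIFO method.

May 6, 692 sold [LIFO — newest first]: 269 @ $17.75 + 313 @ $21.95 + 110 @ $20.80 = $13,933.10
May 8, 290 sold [LIFO — newest first]: 171 @ $21.25 + 117 @ $20.80 + 2 @ $22.70 = $6,112.75
May 14, 323 sold [LIFO — newest first]: 103 @ $18.85 + 205 @ $12.05 + 15 @ $20.40 = $4,717.80
Total COGS = $13,933.10 + $6,112.75 + $4,717.80 = $24,763.65
Ending inventory: 145 @ $22.70 + 49 @ $20.40 = $4,291.10
Check: goods available $29,054.75 = COGS $24,763.65 + ending $4,291.10

COGS = $24,763.65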